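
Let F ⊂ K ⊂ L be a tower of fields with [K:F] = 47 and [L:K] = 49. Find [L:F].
[L:F] = 2303

The tower law says that for any tower of field extensions F ⊂ K ⊂ L with finite degrees, [L:F] = [L:K] · [K:F]. Here this gives [L:F] = 49 · 47 = 2303.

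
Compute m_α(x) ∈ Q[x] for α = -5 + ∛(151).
m_α(x) = x^3 + 15x^2 + 75x - 26

Set β = α + 5 = ∛(151), so β^3 = 151. Then (α + 5)^3 - 151 = 0, i.e. α is a root of g(x) = (x + 5)^3 - 151 = x^3 + 15x^2 + 75x - 26. Since g(x) = h(x + 5) where h(x) = x^3 - 151, and h is irreducible over Q (because 151 is not a perfect cube, so h has no rational root, and a monic cubic with no rational root is irreducible), g is also irreducible (irreducibility is preserved under the substitution x → x + 5). Hence m_α(x) = x^3 + 15x^2 + 75x - 26.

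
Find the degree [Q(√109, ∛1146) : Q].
[Q(√109, ∛1146) : Q] = 6

Let L = Q(√109, ∛1146). Since Q(√109) ⊂ L and [Q(√109):Q] = 2, the tower law gives 2 | [L:Q]. Likewise Q(∛1146) ⊂ L with [Q(∛1146):Q] = 3 (because 1146 is not a perfect cube), so 3 | [L:Q]. As gcd(2,3) = 1, [L:Q] is divisible by 6. Conversely L is generated over Q by √109 and ∛1146, so [L:Q] ≤ 2·3 = 6. Therefore [Q(√109, ∛1146) : Q] = 6.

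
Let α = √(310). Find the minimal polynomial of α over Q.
m_α(x) = x^2 - 310

α satisfies α^2 - 310 = 0, so x^2 - 310 annihilates α. Since d = 310 is squarefree and ≠ 1, it is not a perfect square in Q, so x^2 - 310 has no rational root and is therefore irreducible over Q (a degree-2 polynomial over a field is irreducible iff it has no root). Hence m_α(x) = x^2 - 310.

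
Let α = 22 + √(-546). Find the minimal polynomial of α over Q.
m_α(x) = x^2 - 44x + 1030

From α - 22 = √(-546), squaring gives (α - 22)^2 = -546, i.e. α^2 - 44α + 484 = -546, so α^2 - 44α + 1030 = 0. The discriminant of x^2 - 44x + 1030 is (-44)^2 - 4·(1030) = 1936 - 4120 = -2184, and 4·(-546) is not a perfect square in Q since -546 is squarefree and ≠ 1. Hence x^2 - 44x + 1030 is irreducible over Q and is the minimal polynomial of α.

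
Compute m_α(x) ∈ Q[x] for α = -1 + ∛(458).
m_α(x) = x^3 + 3x^2 + 3x - 457

Set β = α + 1 = ∛(458), so β^3 = 458. Then (α + 1)^3 - 458 = 0, i.e. α is a root of g(x) = (x + 1)^3 - 458 = x^3 + 3x^2 + 3x - 457. Since g(x) = h(x + 1) where h(x) = x^3 - 458, and h is irreducible over Q (because 458 is not a perfect cube, so h has no rational root, and a monic cubic with no rational root is irreducible), g is also irreducible (irreducibility is preserved under the substitution x → x + 1). Hence m_α(x) = x^3 + 3x^2 + 3x - 457.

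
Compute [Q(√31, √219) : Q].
[Q(√31, √219) : Q] = 4

[Q(√31):Q] = 2 (min poly x^2 - 31, irreducible since 31 is squarefree > 1). For the top step, suppose √219 ∈ Q(√31), say √219 = c + d√31 with c, d ∈ Q. Squaring: 219 = c^2 + 31d^2 + 2cd√31. Since √31 ∉ Q this forces 2cd = 0. If d = 0 then √219 = c ∈ Q, contradicting 219 squarefree > 1. If c = 0 then 219 = 31d^2, so 31·219 = (31d)^2 is a perfect square in Q — but 31·219 = 6789 is not a perfect square (since 31 and 219 are distinct squarefree integers). Contradiction. Hence √219 ∉ Q(√31), so x^2 - 219 stays irreducible over Q(√31) and [Q(√31, √219) : Q(√31)] = 2. By the tower law, [Q(√31, √219) : Q] = 2 · 2 = 4.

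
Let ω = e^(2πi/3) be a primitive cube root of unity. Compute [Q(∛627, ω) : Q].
[Q(∛627, ω) : Q] = 6

[Q(∛627):Q] = 3 (min poly x^3 - 627, irreducible since 627 is not a perfect cube). [Q(ω):Q] = 2 (min poly x^2 + x + 1). Since Q(∛627) ⊂ R and ω ∉ R, we have ω ∉ Q(∛627), so x^2 + x + 1 remains irreducible over Q(∛627) and [Q(∛627, ω) : Q(∛627)] = 2. By the tower law, [Q(∛627, ω) : Q] = 3 · 2 = 6. (In fact Q(∛627, ω) is the splitting field of x^3 - 627 over Q.)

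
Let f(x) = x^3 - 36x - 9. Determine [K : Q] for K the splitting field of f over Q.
[K : Q] = 6

By the rational root test, any rational root of the monic integer polynomial f(x) = x^3 - 36x - 9 must be an integer dividing the constant term -9, i.e. one of ±{1, 3, 9}. Evaluating: f(1) = -44, f(-1) = 26, f(3) = -90, f(-3) = 72, f(9) = 396, f(-9) = -414; none is 0, so f has no rational root and is therefore irreducible over Q (a cubic with no linear factor over a field is irreducible). For an irreducible cubic, the Galois group is A_3 or S_3 according as the discriminant disc(f) = -4a^3 - 27b^2 = -4·(-36)^3 - 27·(-9)^2 = 184437 is or is not a square in Q. Here disc(f) = 184437 is not a perfect square in Q, so the Galois group of f over Q is not contained in A_3 and must be all of S_3. The splitting field has degree |S_3| = 6 over Q, so [K : Q] = 6.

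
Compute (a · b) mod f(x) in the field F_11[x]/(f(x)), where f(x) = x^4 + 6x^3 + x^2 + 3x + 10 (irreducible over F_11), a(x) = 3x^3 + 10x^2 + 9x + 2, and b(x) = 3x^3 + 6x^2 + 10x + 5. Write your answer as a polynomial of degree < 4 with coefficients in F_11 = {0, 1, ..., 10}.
a · b ≡ 5x^3 + 2x^2 + x (mod f(x))

Multiply in F_11[x]: a(x)·b(x) = (3x^3 + 10x^2 + 9x + 2)·(3x^3 + 6x^2 + 10x + 5) = 9x^6 + 4x^5 + 7x^4 + 10x^3 + 9x^2 + 10x + 10. This has degree ≥ 4, so divide by f(x) over F_11: 9x^6 + 4x^5 + 7x^4 + 10x^3 + 9x^2 + 10x + 10 = (9x^2 + 5x + 1)·(x^4 + 6x^3 + x^2 + 3x + 10) + (5x^3 + 2x^2 + x). Hence a·b ≡ 5x^3 + 2x^2 + x (mod f). (F_11[x]/(f) is a field with 11^4 = 14641 elements since f is irreducible of degree 4.)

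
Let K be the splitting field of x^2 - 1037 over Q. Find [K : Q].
[K : Q] = 2

f(x) = x^2 - 1037 factors as (x - √1037)(x + √1037). The splitting field is K = Q(√1037). Since 1037 is squarefree and > 1, it is not a perfect square, so x^2 - 1037 is irreducible over Q and [Q(√1037) : Q] = 2. Hence [K : Q] = 2.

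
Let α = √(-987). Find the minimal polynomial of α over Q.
m_α(x) = x^2 + 987

α satisfies α^2 + 987 = 0, so x^2 + 987 annihilates α. Since d = -987 is squarefree and ≠ 1, it is not a perfect square in Q, so x^2 + 987 has no rational root and is therefore irreducible over Q (a degree-2 polynomial over a field is irreducible iff it has no root). Hence m_α(x) = x^2 + 987.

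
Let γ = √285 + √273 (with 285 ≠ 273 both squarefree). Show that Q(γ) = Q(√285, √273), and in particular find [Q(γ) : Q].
[Q(γ) : Q] = 4 (equivalently, Q(γ) = Q(√285, √273))

Obviously Q(γ) ⊆ Q(√285, √273), and [Q(√285, √273):Q] = 4 (since 285, 273 are distinct squarefree integers > 1 with 77805 not a perfect square). To show equality we compute the minimal polynomial of γ. From γ = √285 + √273: γ^2 = 285 + 2√(77805) + 273 = 558 + 2√(77805), so γ^2 - 558 = 2√(77805); squaring, (γ^2 - 558)^2 = 4·77805, i.e. γ^4 - 1116γ^2 + 311364 - 311220 = 0, i.e. γ^4 - 1116γ^2 + 144 = 0. So γ is a root of x^4 - 1116x^2 + 144. This polynomial is irreducible over Q: it has no rational root (each ±√285 ± √273 is irrational), and any factorization into two quadratics over Q would force √(77805) ∈ Q (pairing opposite roots) or √285, √273 ∈ Q (other pairings), all impossible. Hence [Q(γ):Q] = 4 = [Q(√285, √273):Q], so Q(γ) = Q(√285, √273).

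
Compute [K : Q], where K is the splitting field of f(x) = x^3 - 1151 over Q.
[K : Q] = 6

The roots of x^3 - 1151 are ∛1151, ω∛1151, ω^2∛1151 where ω = e^(2πi/3) is a primitive cube root of unity, so K = Q(∛1151, ω). Now [Q(∛1151):Q] = 3 (since 1151 is not a perfect cube, x^3 - 1151 is irreducible) and [Q(ω):Q] = 2. Both 2 and 3 divide [K:Q], and [K:Q] ≤ 3·2 = 6, so [K:Q] = 6. (Equivalently: Q(∛1151) ⊂ R but ω ∉ R, so [K : Q(∛1151)] = 2.)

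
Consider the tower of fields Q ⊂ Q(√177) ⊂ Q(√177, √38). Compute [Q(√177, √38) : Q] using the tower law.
[Q(√177, √38) : Q] = 4

[Q(√177):Q] = 2 (min poly x^2 - 177, irreducible since 177 is squarefree > 1). For the top step, suppose √38 ∈ Q(√177), say √38 = c + d√177 with c, d ∈ Q. Squaring: 38 = c^2 + 177d^2 + 2cd√177. Since √177 ∉ Q this forces 2cd = 0. If d = 0 then √38 = c ∈ Q, contradicting 38 squarefree > 1. If c = 0 then 38 = 177d^2, so 177·38 = (177d)^2 is a perfect square in Q — but 177·38 = 6726 is not a perfect square (since 177 and 38 are distinct squarefree integers). Contradiction. Hence √38 ∉ Q(√177), so x^2 - 38 stays irreducible over Q(√177) and [Q(√177, √38) : Q(√177)] = 2. By the tower law, [Q(√177, √38) : Q] = 2 · 2 = 4.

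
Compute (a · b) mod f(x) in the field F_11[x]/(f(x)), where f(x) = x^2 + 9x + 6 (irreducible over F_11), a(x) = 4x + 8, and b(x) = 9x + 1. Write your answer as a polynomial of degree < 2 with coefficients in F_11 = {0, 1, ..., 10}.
a · b ≡ 5x + 1 (mod f(x))

Multiply in F_11[x]: a(x)·b(x) = (4x + 8)·(9x + 1) = 3x^2 + 10x + 8. This has degree ≥ 2, so divide by f(x) over F_11: 3x^2 + 10x + 8 = (3)·(x^2 + 9x + 6) + (5x + 1). Hence a·b ≡ 5x + 1 (mod f). (F_11[x]/(f) is a field with 11^2 = 121 elements since f is irreducible of degree 2.)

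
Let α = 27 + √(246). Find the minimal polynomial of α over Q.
m_α(x) = x^2 - 54x + 483

From α - 27 = √(246), squaring gives (α - 27)^2 = 246, i.e. α^2 - 54α + 729 = 246, so α^2 - 54α + 483 = 0. The discriminant of x^2 - 54x + 483 is (-54)^2 - 4·(483) = 2916 - 1932 = 984, and 4·(246) is not a perfect square in Q since 246 is squarefree and ≠ 1. Hence x^2 - 54x + 483 is irreducible over Q and is the minimal polynomial of α.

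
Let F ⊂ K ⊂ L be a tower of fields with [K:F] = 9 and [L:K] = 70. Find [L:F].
[L:F] = 630

The tower law says that for any tower of field extensions F ⊂ K ⊂ L with finite degrees, [L:F] = [L:K] · [K:F]. Here this gives [L:F] = 70 · 9 = 630.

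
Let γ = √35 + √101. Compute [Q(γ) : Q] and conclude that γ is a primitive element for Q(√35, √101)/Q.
[Q(γ) : Q] = 4 (equivalently, Q(γ) = Q(√35, √101))

Obviously Q(γ) ⊆ Q(√35, √101), and [Q(√35, √101):Q] = 4 (since 35, 101 are distinct squarefree integers > 1 with 3535 not a perfect square). To show equality we compute the minimal polynomial of γ. From γ = √35 + √101: γ^2 = 35 + 2√(3535) + 101 = 136 + 2√(3535), so γ^2 - 136 = 2√(3535); squaring, (γ^2 - 136)^2 = 4·3535, i.e. γ^4 - 272γ^2 + 18496 - 14140 = 0, i.e. γ^4 - 272γ^2 + 4356 = 0. So γ is a root of x^4 - 272x^2 + 4356. This polynomial is irreducible over Q: it has no rational root (each ±√35 ± √101 is irrational), and any factorization into two quadratics over Q would force √(3535) ∈ Q (pairing opposite roots) or √35, √101 ∈ Q (other pairings), all impossible. Hence [Q(γ):Q] = 4 = [Q(√35, √101):Q], so Q(γ) = Q(√35, √101).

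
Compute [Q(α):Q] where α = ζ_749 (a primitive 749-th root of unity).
[Q(α):Q] = 636

The minimal polynomial of ζ_749 over Q is the 749-th cyclotomic polynomial Φ_749(x), which is irreducible over Q and has degree φ(749) = 636. Hence [Q(α):Q] = φ(749) = 636.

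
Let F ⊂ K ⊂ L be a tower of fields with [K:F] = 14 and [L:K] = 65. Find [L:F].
[L:F] = 910

The tower law says that for any tower of field extensions F ⊂ K ⊂ L with finite degrees, [L:F] = [L:K] · [K:F]. Here this gives [L:F] = 65 · 14 = 910.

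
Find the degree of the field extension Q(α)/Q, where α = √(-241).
[Q(α):Q] = 2

[Q(α):Q] equals the degree of the minimal polynomial of α. Here α^2 = -241 and x^2 + 241 is irreducible (d = -241 is squarefree, ≠ 1, hence not a square), so deg(m_α) = 2. Thus [Q(α):Q] = 2.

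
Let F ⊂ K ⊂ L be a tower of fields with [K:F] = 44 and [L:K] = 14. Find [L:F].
[L:F] = 616

The tower law says that for any tower of field extensions F ⊂ K ⊂ L with finite degrees, [L:F] = [L:K] · [K:F]. Here this gives [L:F] = 14 · 44 = 616.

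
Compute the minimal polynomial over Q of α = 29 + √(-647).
m_α(x) = x^2 - 58x + 1488

From α - 29 = √(-647), squaring gives (α - 29)^2 = -647, i.e. α^2 - 58α + 841 = -647, so α^2 - 58α + 1488 = 0. The discriminant of x^2 - 58x + 1488 is (-58)^2 - 4·(1488) = 3364 - 5952 = -2588, and 4·(-647) is not a perfect square in Q since -647 is squarefree and ≠ 1. Hence x^2 - 58x + 1488 is irreducible over Q and is the minimal polynomial of α.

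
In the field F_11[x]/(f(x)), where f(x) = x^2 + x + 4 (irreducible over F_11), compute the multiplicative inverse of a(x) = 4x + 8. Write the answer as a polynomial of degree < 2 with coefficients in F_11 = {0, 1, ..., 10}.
a(x)^(-1) ≡ 5x + 6 (mod f(x))

Since f is irreducible over F_11, F_11[x]/(f) is a field and a(x) ≠ 0 has an inverse. Apply the extended Euclidean algorithm to f(x) and a(x) in F_11[x]: f(x) = (3x + 8)·a(x) + (6). The last nonzero remainder is the constant 6 = gcd(f, a) in F_11. Back-substituting through the division chain expresses 6 = s(x)·a(x) + t(x)·f(x) with s(x) ≡ 8x + 3 (mod f), so (8x + 3)·a(x) ≡ 6 (mod f). Multiplying by 6^(-1) ≡ 2 in F_11 gives a(x)^(-1) ≡ 2·(8x + 3) ≡ 5x + 6 (mod f). Check: (4x + 8)·(5x + 6) = 9x^2 + 9x + 4 ≡ 1 (mod x^2 + x + 4).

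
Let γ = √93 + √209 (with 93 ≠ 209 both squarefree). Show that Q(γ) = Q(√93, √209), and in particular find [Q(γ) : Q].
[Q(γ) : Q] = 4 (equivalently, Q(γ) = Q(√93, √209))

Obviously Q(γ) ⊆ Q(√93, √209), and [Q(√93, √209):Q] = 4 (since 93, 209 are distinct squarefree integers > 1 with 19437 not a perfect square). To show equality we compute the minimal polynomial of γ. From γ = √93 + √209: γ^2 = 93 + 2√(19437) + 209 = 302 + 2√(19437), so γ^2 - 302 = 2√(19437); squaring, (γ^2 - 302)^2 = 4·19437, i.e. γ^4 - 604γ^2 + 91204 - 77748 = 0, i.e. γ^4 - 604γ^2 + 13456 = 0. So γ is a root of x^4 - 604x^2 + 13456. This polynomial is irreducible over Q: it has no rational root (each ±√93 ± √209 is irrational), and any factorization into two quadratics over Q would force √(19437) ∈ Q (pairing opposite roots) or √93, √209 ∈ Q (other pairings), all impossible. Hence [Q(γ):Q] = 4 = [Q(√93, √209):Q], so Q(γ) = Q(√93, √209).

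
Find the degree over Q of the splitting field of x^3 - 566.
[K : Q] = 6

The roots of x^3 - 566 are ∛566, ω∛566, ω^2∛566 where ω = e^(2πi/3) is a primitive cube root of unity, so K = Q(∛566, ω). Now [Q(∛566):Q] = 3 (since 566 is not a perfect cube, x^3 - 566 is irreducible) and [Q(ω):Q] = 2. Both 2 and 3 divide [K:Q], and [K:Q] ≤ 3·2 = 6, so [K:Q] = 6. (Equivalently: Q(∛566) ⊂ R but ω ∉ R, so [K : Q(∛566)] = 2.)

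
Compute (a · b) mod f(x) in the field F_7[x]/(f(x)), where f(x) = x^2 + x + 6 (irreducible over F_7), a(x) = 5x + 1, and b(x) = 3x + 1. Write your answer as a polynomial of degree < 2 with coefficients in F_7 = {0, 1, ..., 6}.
a · b ≡ 2 (mod f(x))

Multiply in F_7[x]: a(x)·b(x) = (5x + 1)·(3x + 1) = x^2 + x + 1. This has degree ≥ 2, so divide by f(x) over F_7: x^2 + x + 1 = (1)·(x^2 + x + 6) + (2). Hence a·b ≡ 2 (mod f). (F_7[x]/(f) is a field with 7^2 = 49 elements since f is irreducible of degree 2.)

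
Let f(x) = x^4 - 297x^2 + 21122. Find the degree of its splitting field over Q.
[K : Q] = 4

Solving the quadratic in x^2: x^2 = (297 ± √(297^2 - 4·21122))/2 = (297 ± √3721)/2 = (297 ± 61)/2, giving x^2 = 179 or x^2 = 118. So f(x) = (x^2 - 179)(x^2 - 118) and the roots of f are ±√179, ±√118. Hence the splitting field is K = Q(√179, √118). Since 179 and 118 are distinct squarefree integers > 1, their product 21122 is not a perfect square, so √118 ∉ Q(√179). By the tower law [K:Q] = [Q(√179,√118):Q(√179)] · [Q(√179):Q] = 2 · 2 = 4.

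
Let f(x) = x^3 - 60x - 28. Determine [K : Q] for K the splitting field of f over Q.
[K : Q] = 6

By the rational root test, any rational root of the monic integer polynomial f(x) = x^3 - 60x - 28 must be an integer dividing the constant term -28, i.e. one of ±{1, 2, 4, 7, 14, 28}. Evaluating: f(1) = -87, f(-1) = 31, f(2) = -140, f(-2) = 84, f(4) = -204, f(-4) = 148, f(7) = -105, f(-7) = 49, f(14) = 1876, f(-14) = -1932, f(28) = 20244, f(-28) = -20300; none is 0, so f has no rational root and is therefore irreducible over Q (a cubic with no linear factor over a field is irreducible). For an irreducible cubic, the Galois group is A_3 or S_3 according as the discriminant disc(f) = -4a^3 - 27b^2 = -4·(-60)^3 - 27·(-28)^2 = 842832 is or is not a square in Q. Here disc(f) = 842832 is not a perfect square in Q, so the Galois group of f over Q is not contained in A_3 and must be all of S_3. The splitting field has degree |S_3| = 6 over Q, so [K : Q] = 6.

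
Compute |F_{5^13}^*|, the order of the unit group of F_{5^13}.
|F_{5^13}^*| = 1220703124

F_{5^13} has 5^13 = 1220703125 elements; its multiplicative group consists of all nonzero elements, so |F_{5^13}^*| = 1220703125 - 1 = 1220703124. (It is cyclic since any finite subgroup of the multiplicative group of a field is cyclic.)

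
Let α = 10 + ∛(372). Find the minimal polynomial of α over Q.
m_α(x) = x^3 - 30x^2 + 300x - 1372

Set β = α - 10 = ∛(372), so β^3 = 372. Then (α - 10)^3 - 372 = 0, i.e. α is a root of g(x) = (x - 10)^3 - 372 = x^3 - 30x^2 + 300x - 1372. Since g(x) = h(x - 10) where h(x) = x^3 - 372, and h is irreducible over Q (because 372 is not a perfect cube, so h has no rational root, and a monic cubic with no rational root is irreducible), g is also irreducible (irreducibility is preserved under the substitution x → x - 10). Hence m_α(x) = x^3 - 30x^2 + 300x - 1372.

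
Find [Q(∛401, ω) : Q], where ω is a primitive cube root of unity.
[Q(∛401, ω) : Q] = 6

[Q(∛401):Q] = 3 (min poly x^3 - 401, irreducible since 401 is not a perfect cube). [Q(ω):Q] = 2 (min poly x^2 + x + 1). Since Q(∛401) ⊂ R and ω ∉ R, we have ω ∉ Q(∛401), so x^2 + x + 1 remains irreducible over Q(∛401) and [Q(∛401, ω) : Q(∛401)] = 2. By the tower law, [Q(∛401, ω) : Q] = 3 · 2 = 6. (In fact Q(∛401, ω) is the splitting field of x^3 - 401 over Q.)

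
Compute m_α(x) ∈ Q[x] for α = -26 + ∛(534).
m_α(x) = x^3 + 78x^2 + 2028x + 17042

Set β = α + 26 = ∛(534), so β^3 = 534. Then (α + 26)^3 - 534 = 0, i.e. α is a root of g(x) = (x + 26)^3 - 534 = x^3 + 78x^2 + 2028x + 17042. Since g(x) = h(x + 26) where h(x) = x^3 - 534, and h is irreducible over Q (because 534 is not a perfect cube, so h has no rational root, and a monic cubic with no rational root is irreducible), g is also irreducible (irreducibility is preserved under the substitution x → x + 26). Hence m_α(x) = x^3 + 78x^2 + 2028x + 17042.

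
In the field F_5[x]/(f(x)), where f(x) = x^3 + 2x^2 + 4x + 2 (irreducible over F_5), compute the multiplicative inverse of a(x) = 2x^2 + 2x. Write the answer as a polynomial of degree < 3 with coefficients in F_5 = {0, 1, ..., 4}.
a(x)^(-1) ≡ 3x^2 + 4x (mod f(x))

Since f is irreducible over F_5, F_5[x]/(f) is a field and a(x) ≠ 0 has an inverse. Apply the extended Euclidean algorithm to f(x) and a(x) in F_5[x]: f(x) = (3x + 3)·a(x) + (3x + 2);  a(x) = (4x + 3)·(3x + 2) + (4). The last nonzero remainder is the constant 4 = gcd(f, a) in F_5. Back-substituting through the division chain expresses 4 = s(x)·a(x) + t(x)·f(x) with s(x) ≡ 2x^2 + x (mod f), so (2x^2 + x)·a(x) ≡ 4 (mod f). Multiplying by 4^(-1) ≡ 4 in F_5 gives a(x)^(-1) ≡ 4·(2x^2 + x) ≡ 3x^2 + 4x (mod f). Check: (2x^2 + 2x)·(3x^2 + 4x) = x^4 + 4x^3 + 3x^2 ≡ 1 (mod x^3 + 2x^2 + 4x + 2).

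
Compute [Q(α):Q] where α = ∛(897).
[Q(α):Q] = 3

The minimal polynomial of α is x^3 - 897, irreducible over Q since 897 is not a perfect cube (so x^3 - 897 has no rational root). Hence [Q(α):Q] = deg(m_α) = 3.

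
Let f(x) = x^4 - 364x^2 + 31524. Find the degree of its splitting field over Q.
[K : Q] = 4

Solving the quadratic in x^2: x^2 = (364 ± √(364^2 - 4·31524))/2 = (364 ± √6400)/2 = (364 ± 80)/2, giving x^2 = 222 or x^2 = 142. So f(x) = (x^2 - 222)(x^2 - 142) and the roots of f are ±√222, ±√142. Hence the splitting field is K = Q(√222, √142). Since 222 and 142 are distinct squarefree integers > 1, their product 31524 is not a perfect square, so √142 ∉ Q(√222). By the tower law [K:Q] = [Q(√222,√142):Q(√222)] · [Q(√222):Q] = 2 · 2 = 4.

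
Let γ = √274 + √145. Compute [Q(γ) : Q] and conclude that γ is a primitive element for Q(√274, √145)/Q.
[Q(γ) : Q] = 4 (equivalently, Q(γ) = Q(√274, √145))

Obviously Q(γ) ⊆ Q(√274, √145), and [Q(√274, √145):Q] = 4 (since 274, 145 are distinct squarefree integers > 1 with 39730 not a perfect square). To show equality we compute the minimal polynomial of γ. From γ = √274 + √145: γ^2 = 274 + 2√(39730) + 145 = 419 + 2√(39730), so γ^2 - 419 = 2√(39730); squaring, (γ^2 - 419)^2 = 4·39730, i.e. γ^4 - 838γ^2 + 175561 - 158920 = 0, i.e. γ^4 - 838γ^2 + 16641 = 0. So γ is a root of x^4 - 838x^2 + 16641. This polynomial is irreducible over Q: it has no rational root (each ±√274 ± √145 is irrational), and any factorization into two quadratics over Q would force √(39730) ∈ Q (pairing opposite roots) or √274, √145 ∈ Q (other pairings), all impossible. Hence [Q(γ):Q] = 4 = [Q(√274, √145):Q], so Q(γ) = Q(√274, √145).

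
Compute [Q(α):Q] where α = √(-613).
[Q(α):Q] = 2

[Q(α):Q] equals the degree of the minimal polynomial of α. Here α^2 = -613 and x^2 + 613 is irreducible (d = -613 is squarefree, ≠ 1, hence not a square), so deg(m_α) = 2. Thus [Q(α):Q] = 2.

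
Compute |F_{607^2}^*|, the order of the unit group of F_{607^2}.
|F_{607^2}^*| = 368448

F_{607^2} has 607^2 = 368449 elements; its multiplicative group consists of all nonzero elements, so |F_{607^2}^*| = 368449 - 1 = 368448. (It is cyclic since any finite subgroup of the multiplicative group of a field is cyclic.)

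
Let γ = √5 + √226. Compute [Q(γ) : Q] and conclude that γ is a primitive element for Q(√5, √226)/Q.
[Q(γ) : Q] = 4 (equivalently, Q(γ) = Q(√5, √226))

Obviously Q(γ) ⊆ Q(√5, √226), and [Q(√5, √226):Q] = 4 (since 5, 226 are distinct squarefree integers > 1 with 1130 not a perfect square). To show equality we compute the minimal polynomial of γ. From γ = √5 + √226: γ^2 = 5 + 2√(1130) + 226 = 231 + 2√(1130), so γ^2 - 231 = 2√(1130); squaring, (γ^2 - 231)^2 = 4·1130, i.e. γ^4 - 462γ^2 + 53361 - 4520 = 0, i.e. γ^4 - 462γ^2 + 48841 = 0. So γ is a root of x^4 - 462x^2 + 48841. This polynomial is irreducible over Q: it has no rational root (each ±√5 ± √226 is irrational), and any factorization into two quadratics over Q would force √(1130) ∈ Q (pairing opposite roots) or √5, √226 ∈ Q (other pairings), all impossible. Hence [Q(γ):Q] = 4 = [Q(√5, √226):Q], so Q(γ) = Q(√5, √226).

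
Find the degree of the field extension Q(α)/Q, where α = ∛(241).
[Q(α):Q] = 3

The minimal polynomial of α is x^3 - 241, irreducible over Q since 241 is not a perfect cube (so x^3 - 241 has no rational root). Hence [Q(α):Q] = deg(m_α) = 3.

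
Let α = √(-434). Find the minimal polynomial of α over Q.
m_α(x) = x^2 + 434

α satisfies α^2 + 434 = 0, so x^2 + 434 annihilates α. Since d = -434 is squarefree and ≠ 1, it is not a perfect square in Q, so x^2 + 434 has no rational root and is therefore irreducible over Q (a degree-2 polynomial over a field is irreducible iff it has no root). Hence m_α(x) = x^2 + 434.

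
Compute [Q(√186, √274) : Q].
[Q(√186, √274) : Q] = 4

[Q(√186):Q] = 2 (min poly x^2 - 186, irreducible since 186 is squarefree > 1). For the top step, suppose √274 ∈ Q(√186), say √274 = c + d√186 with c, d ∈ Q. Squaring: 274 = c^2 + 186d^2 + 2cd√186. Since √186 ∉ Q this forces 2cd = 0. If d = 0 then √274 = c ∈ Q, contradicting 274 squarefree > 1. If c = 0 then 274 = 186d^2, so 186·274 = (186d)^2 is a perfect square in Q — but 186·274 = 50964 is not a perfect square (since 186 and 274 are distinct squarefree integers). Contradiction. Hence √274 ∉ Q(√186), so x^2 - 274 stays irreducible over Q(√186) and [Q(√186, √274) : Q(√186)] = 2. By the tower law, [Q(√186, √274) : Q] = 2 · 2 = 4.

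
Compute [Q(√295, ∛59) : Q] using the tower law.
[Q(√295, ∛59) : Q] = 6

Let L = Q(√295, ∛59). Since Q(√295) ⊂ L and [Q(√295):Q] = 2, the tower law gives 2 | [L:Q]. Likewise Q(∛59) ⊂ L with [Q(∛59):Q] = 3 (because 59 is not a perfect cube), so 3 | [L:Q]. As gcd(2,3) = 1, [L:Q] is divisible by 6. Conversely L is generated over Q by √295 and ∛59, so [L:Q] ≤ 2·3 = 6. Therefore [Q(√295, ∛59) : Q] = 6.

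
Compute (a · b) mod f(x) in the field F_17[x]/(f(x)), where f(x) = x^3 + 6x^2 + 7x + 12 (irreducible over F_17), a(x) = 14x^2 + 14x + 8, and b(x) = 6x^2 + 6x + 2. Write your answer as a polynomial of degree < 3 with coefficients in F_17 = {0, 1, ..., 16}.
a · b ≡ 7x^2 + 9x + 2 (mod f(x))

Multiply in F_17[x]: a(x)·b(x) = (14x^2 + 14x + 8)·(6x^2 + 6x + 2) = 16x^4 + 15x^3 + 7x^2 + 8x + 16. This has degree ≥ 3, so divide by f(x) over F_17: 16x^4 + 15x^3 + 7x^2 + 8x + 16 = (16x + 4)·(x^3 + 6x^2 + 7x + 12) + (7x^2 + 9x + 2). Hence a·b ≡ 7x^2 + 9x + 2 (mod f). (F_17[x]/(f) is a field with 17^3 = 4913 elements since f is irreducible of degree 3.)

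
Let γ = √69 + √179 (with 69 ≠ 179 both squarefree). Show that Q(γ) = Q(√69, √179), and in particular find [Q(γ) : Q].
[Q(γ) : Q] = 4 (equivalently, Q(γ) = Q(√69, √179))

Obviously Q(γ) ⊆ Q(√69, √179), and [Q(√69, √179):Q] = 4 (since 69, 179 are distinct squarefree integers > 1 with 12351 not a perfect square). To show equality we compute the minimal polynomial of γ. From γ = √69 + √179: γ^2 = 69 + 2√(12351) + 179 = 248 + 2√(12351), so γ^2 - 248 = 2√(12351); squaring, (γ^2 - 248)^2 = 4·12351, i.e. γ^4 - 496γ^2 + 61504 - 49404 = 0, i.e. γ^4 - 496γ^2 + 12100 = 0. So γ is a root of x^4 - 496x^2 + 12100. This polynomial is irreducible over Q: it has no rational root (each ±√69 ± √179 is irrational), and any factorization into two quadratics over Q would force √(12351) ∈ Q (pairing opposite roots) or √69, √179 ∈ Q (other pairings), all impossible. Hence [Q(γ):Q] = 4 = [Q(√69, √179):Q], so Q(γ) = Q(√69, √179).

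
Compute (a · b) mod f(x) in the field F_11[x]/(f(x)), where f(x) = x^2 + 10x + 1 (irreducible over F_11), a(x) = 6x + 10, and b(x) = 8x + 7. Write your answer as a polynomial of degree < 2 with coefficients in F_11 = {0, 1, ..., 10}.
a · b ≡ 5x (mod f(x))

Multiply in F_11[x]: a(x)·b(x) = (6x + 10)·(8x + 7) = 4x^2 + x + 4. This has degree ≥ 2, so divide by f(x) over F_11: 4x^2 + x + 4 = (4)·(x^2 + 10x + 1) + (5x). Hence a·b ≡ 5x (mod f). (F_11[x]/(f) is a field with 11^2 = 121 elements since f is irreducible of degree 2.)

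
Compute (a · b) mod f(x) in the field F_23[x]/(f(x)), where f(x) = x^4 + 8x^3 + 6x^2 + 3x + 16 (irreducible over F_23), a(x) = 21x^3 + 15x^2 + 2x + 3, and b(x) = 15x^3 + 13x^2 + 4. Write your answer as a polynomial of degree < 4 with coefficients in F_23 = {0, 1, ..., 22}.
a · b ≡ 19x^3 + 10x^2 + 5x + 21 (mod f(x))

Multiply in F_23[x]: a(x)·b(x) = (21x^3 + 15x^2 + 2x + 3)·(15x^3 + 13x^2 + 4) = 16x^6 + 15x^5 + 18x^4 + 17x^3 + 7x^2 + 8x + 12. This has degree ≥ 4, so divide by f(x) over F_23: 16x^6 + 15x^5 + 18x^4 + 17x^3 + 7x^2 + 8x + 12 = (16x^2 + 2x + 21)·(x^4 + 8x^3 + 6x^2 + 3x + 16) + (19x^3 + 10x^2 + 5x + 21). Hence a·b ≡ 19x^3 + 10x^2 + 5x + 21 (mod f). (F_23[x]/(f) is a field with 23^4 = 279841 elements since f is irreducible of degree 4.)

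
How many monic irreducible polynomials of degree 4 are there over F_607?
There are 33938574288 monic irreducible polynomials of degree 4 over F_607

Each element of F_{607^4} that lies in no proper subfield is a root of exactly one monic irreducible of degree 4 over F_607, and each such polynomial has 4 distinct roots in F_{607^4}. By Möbius inversion the count is N_607(4) = (1/4) Σ_{d|4} μ(4/d) · 607^d = (1/4)(μ(4)·607^1 + μ(2)·607^2 + μ(1)·607^4) = 135754297152/4 = 33938574288.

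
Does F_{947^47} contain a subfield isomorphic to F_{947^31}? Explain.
No: F_{947^31} is not a subfield of F_{947^47}

F_{p^m} embeds in F_{p^n} iff m | n. Here 31 ∤ 47 (since 47 = 1·31 + 16 with remainder 16 ≠ 0), so F_{947^31} is not a subfield of F_{947^47}. Equivalently: if it were, the tower law would give 31 = [F_{947^31}:F_947] dividing [F_{947^47}:F_947] = 47, contradiction.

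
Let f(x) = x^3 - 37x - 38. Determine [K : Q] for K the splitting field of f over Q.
[K : Q] = 6

By the rational root test, any rational root of the monic integer polynomial f(x) = x^3 - 37x - 38 must be an integer dividing the constant term -38, i.e. one of ±{1, 2, 19, 38}. Evaluating: f(1) = -74, f(-1) = -2, f(2) = -104, f(-2) = 28, f(19) = 6118, f(-19) = -6194, f(38) = 53428, f(-38) = -53504; none is 0, so f has no rational root and is therefore irreducible over Q (a cubic with no linear factor over a field is irreducible). For an irreducible cubic, the Galois group is A_3 or S_3 according as the discriminant disc(f) = -4a^3 - 27b^2 = -4·(-37)^3 - 27·(-38)^2 = 163624 is or is not a square in Q. Here disc(f) = 163624 is not a perfect square in Q, so the Galois group of f over Q is not contained in A_3 and must be all of S_3. The splitting field has degree |S_3| = 6 over Q, so [K : Q] = 6.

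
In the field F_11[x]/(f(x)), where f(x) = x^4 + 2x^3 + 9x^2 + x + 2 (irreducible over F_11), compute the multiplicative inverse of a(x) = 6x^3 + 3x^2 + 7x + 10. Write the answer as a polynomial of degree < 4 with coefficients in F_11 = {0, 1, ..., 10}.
a(x)^(-1) ≡ 9x^3 + 3x^2 + 2x + 1 (mod f(x))

Since f is irreducible over F_11, F_11[x]/(f) is a field and a(x) ≠ 0 has an inverse. Apply the extended Euclidean algorithm to f(x) and a(x) in F_11[x]: f(x) = (2x + 3)·a(x) + (8x^2 + 4x + 5);  a(x) = (9x)·(8x^2 + 4x + 5) + (6x + 10);  (8x^2 + 4x + 5) = (5x + 7)·(6x + 10) + (1). The last nonzero remainder is the constant 1 = gcd(f, a) in F_11. Back-substituting through the division chain expresses 1 = s(x)·a(x) + t(x)·f(x) with s(x) ≡ 9x^3 + 3x^2 + 2x + 1 (mod f), so a(x)^(-1) ≡ s(x) = 9x^3 + 3x^2 + 2x + 1 (mod f). Check: (6x^3 + 3x^2 + 7x + 10)·(9x^3 + 3x^2 + 2x + 1) = 10x^6 + x^5 + 7x^4 + 2x^3 + 3x^2 + 5x + 10 ≡ 1 (mod x^4 + 2x^3 + 9x^2 + x + 2).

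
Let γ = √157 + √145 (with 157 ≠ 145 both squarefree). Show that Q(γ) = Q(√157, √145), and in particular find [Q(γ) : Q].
[Q(γ) : Q] = 4 (equivalently, Q(γ) = Q(√157, √145))

Obviously Q(γ) ⊆ Q(√157, √145), and [Q(√157, √145):Q] = 4 (since 157, 145 are distinct squarefree integers > 1 with 22765 not a perfect square). To show equality we compute the minimal polynomial of γ. From γ = √157 + √145: γ^2 = 157 + 2√(22765) + 145 = 302 + 2√(22765), so γ^2 - 302 = 2√(22765); squaring, (γ^2 - 302)^2 = 4·22765, i.e. γ^4 - 604γ^2 + 91204 - 91060 = 0, i.e. γ^4 - 604γ^2 + 144 = 0. So γ is a root of x^4 - 604x^2 + 144. This polynomial is irreducible over Q: it has no rational root (each ±√157 ± √145 is irrational), and any factorization into two quadratics over Q would force √(22765) ∈ Q (pairing opposite roots) or √157, √145 ∈ Q (other pairings), all impossible. Hence [Q(γ):Q] = 4 = [Q(√157, √145):Q], so Q(γ) = Q(√157, √145).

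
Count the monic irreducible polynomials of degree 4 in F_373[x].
There are 4839184878 monic irreducible polynomials of degree 4 over F_373

Each element of F_{373^4} that lies in no proper subfield is a root of exactly one monic irreducible of degree 4 over F_373, and each such polynomial has 4 distinct roots in F_{373^4}. By Möbius inversion the count is N_373(4) = (1/4) Σ_{d|4} μ(4/d) · 373^d = (1/4)(μ(4)·373^1 + μ(2)·373^2 + μ(1)·373^4) = 19356739512/4 = 4839184878.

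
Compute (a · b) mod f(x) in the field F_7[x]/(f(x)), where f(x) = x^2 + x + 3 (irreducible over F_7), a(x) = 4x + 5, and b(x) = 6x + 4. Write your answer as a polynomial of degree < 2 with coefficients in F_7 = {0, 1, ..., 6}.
a · b ≡ x + 4 (mod f(x))

Multiply in F_7[x]: a(x)·b(x) = (4x + 5)·(6x + 4) = 3x^2 + 4x + 6. This has degree ≥ 2, so divide by f(x) over F_7: 3x^2 + 4x + 6 = (3)·(x^2 + x + 3) + (x + 4). Hence a·b ≡ x + 4 (mod f). (F_7[x]/(f) is a field with 7^2 = 49 elements since f is irreducible of degree 2.)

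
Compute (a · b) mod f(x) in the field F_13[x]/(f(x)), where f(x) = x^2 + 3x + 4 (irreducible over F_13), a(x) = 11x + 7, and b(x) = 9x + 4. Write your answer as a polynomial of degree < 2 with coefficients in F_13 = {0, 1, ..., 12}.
a · b ≡ 5x + 9 (mod f(x))

Multiply in F_13[x]: a(x)·b(x) = (11x + 7)·(9x + 4) = 8x^2 + 3x + 2. This has degree ≥ 2, so divide by f(x) over F_13: 8x^2 + 3x + 2 = (8)·(x^2 + 3x + 4) + (5x + 9). Hence a·b ≡ 5x + 9 (mod f). (F_13[x]/(f) is a field with 13^2 = 169 elements since f is irreducible of degree 2.)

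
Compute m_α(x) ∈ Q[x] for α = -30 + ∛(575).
m_α(x) = x^3 + 90x^2 + 2700x + 26425

Set β = α + 30 = ∛(575), so β^3 = 575. Then (α + 30)^3 - 575 = 0, i.e. α is a root of g(x) = (x + 30)^3 - 575 = x^3 + 90x^2 + 2700x + 26425. Since g(x) = h(x + 30) where h(x) = x^3 - 575, and h is irreducible over Q (because 575 is not a perfect cube, so h has no rational root, and a monic cubic with no rational root is irreducible), g is also irreducible (irreducibility is preserved under the substitution x → x + 30). Hence m_α(x) = x^3 + 90x^2 + 2700x + 26425.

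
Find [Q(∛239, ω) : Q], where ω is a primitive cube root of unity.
[Q(∛239, ω) : Q] = 6

[Q(∛239):Q] = 3 (min poly x^3 - 239, irreducible since 239 is not a perfect cube). [Q(ω):Q] = 2 (min poly x^2 + x + 1). Since Q(∛239) ⊂ R and ω ∉ R, we have ω ∉ Q(∛239), so x^2 + x + 1 remains irreducible over Q(∛239) and [Q(∛239, ω) : Q(∛239)] = 2. By the tower law, [Q(∛239, ω) : Q] = 3 · 2 = 6. (In fact Q(∛239, ω) is the splitting field of x^3 - 239 over Q.)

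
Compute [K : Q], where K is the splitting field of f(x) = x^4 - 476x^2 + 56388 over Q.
[K : Q] = 4

Solving the quadratic in x^2: x^2 = (476 ± √(476^2 - 4·56388))/2 = (476 ± √1024)/2 = (476 ± 32)/2, giving x^2 = 254 or x^2 = 222. So f(x) = (x^2 - 254)(x^2 - 222) and the roots of f are ±√254, ±√222. Hence the splitting field is K = Q(√254, √222). Since 254 and 222 are distinct squarefree integers > 1, their product 56388 is not a perfect square, so √222 ∉ Q(√254). By the tower law [K:Q] = [Q(√254,√222):Q(√254)] · [Q(√254):Q] = 2 · 2 = 4.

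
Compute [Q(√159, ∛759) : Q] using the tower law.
[Q(√159, ∛759) : Q] = 6

Let L = Q(√159, ∛759). Since Q(√159) ⊂ L and [Q(√159):Q] = 2, the tower law gives 2 | [L:Q]. Likewise Q(∛759) ⊂ L with [Q(∛759):Q] = 3 (because 759 is not a perfect cube), so 3 | [L:Q]. As gcd(2,3) = 1, [L:Q] is divisible by 6. Conversely L is generated over Q by √159 and ∛759, so [L:Q] ≤ 2·3 = 6. Therefore [Q(√159, ∛759) : Q] = 6.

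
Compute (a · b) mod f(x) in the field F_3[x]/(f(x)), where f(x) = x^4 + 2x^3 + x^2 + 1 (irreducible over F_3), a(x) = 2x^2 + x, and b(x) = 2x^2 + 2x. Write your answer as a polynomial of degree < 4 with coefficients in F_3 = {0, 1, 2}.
a · b ≡ x^3 + x^2 + 2 (mod f(x))

Multiply in F_3[x]: a(x)·b(x) = (2x^2 + x)·(2x^2 + 2x) = x^4 + 2x^2. This has degree ≥ 4, so divide by f(x) over F_3: x^4 + 2x^2 = (1)·(x^4 + 2x^3 + x^2 + 1) + (x^3 + x^2 + 2). Hence a·b ≡ x^3 + x^2 + 2 (mod f). (F_3[x]/(f) is a field with 3^4 = 81 elements since f is irreducible of degree 4.)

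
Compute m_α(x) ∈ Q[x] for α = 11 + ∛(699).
m_α(x) = x^3 - 33x^2 + 363x - 2030

Set β = α - 11 = ∛(699), so β^3 = 699. Then (α - 11)^3 - 699 = 0, i.e. α is a root of g(x) = (x - 11)^3 - 699 = x^3 - 33x^2 + 363x - 2030. Since g(x) = h(x - 11) where h(x) = x^3 - 699, and h is irreducible over Q (because 699 is not a perfect cube, so h has no rational root, and a monic cubic with no rational root is irreducible), g is also irreducible (irreducibility is preserved under the substitution x → x - 11). Hence m_α(x) = x^3 - 33x^2 + 363x - 2030.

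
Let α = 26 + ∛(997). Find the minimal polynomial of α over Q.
m_α(x) = x^3 - 78x^2 + 2028x - 18573

Set β = α - 26 = ∛(997), so β^3 = 997. Then (α - 26)^3 - 997 = 0, i.e. α is a root of g(x) = (x - 26)^3 - 997 = x^3 - 78x^2 + 2028x - 18573. Since g(x) = h(x - 26) where h(x) = x^3 - 997, and h is irreducible over Q (because 997 is not a perfect cube, so h has no rational root, and a monic cubic with no rational root is irreducible), g is also irreducible (irreducibility is preserved under the substitution x → x - 26). Hence m_α(x) = x^3 - 78x^2 + 2028x - 18573.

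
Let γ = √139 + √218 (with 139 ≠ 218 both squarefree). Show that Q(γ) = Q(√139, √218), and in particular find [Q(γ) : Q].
[Q(γ) : Q] = 4 (equivalently, Q(γ) = Q(√139, √218))

Obviously Q(γ) ⊆ Q(√139, √218), and [Q(√139, √218):Q] = 4 (since 139, 218 are distinct squarefree integers > 1 with 30302 not a perfect square). To show equality we compute the minimal polynomial of γ. From γ = √139 + √218: γ^2 = 139 + 2√(30302) + 218 = 357 + 2√(30302), so γ^2 - 357 = 2√(30302); squaring, (γ^2 - 357)^2 = 4·30302, i.e. γ^4 - 714γ^2 + 127449 - 121208 = 0, i.e. γ^4 - 714γ^2 + 6241 = 0. So γ is a root of x^4 - 714x^2 + 6241. This polynomial is irreducible over Q: it has no rational root (each ±√139 ± √218 is irrational), and any factorization into two quadratics over Q would force √(30302) ∈ Q (pairing opposite roots) or √139, √218 ∈ Q (other pairings), all impossible. Hence [Q(γ):Q] = 4 = [Q(√139, √218):Q], so Q(γ) = Q(√139, √218).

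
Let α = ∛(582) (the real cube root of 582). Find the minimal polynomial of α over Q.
m_α(x) = x^3 - 582

α satisfies α^3 = 582, so x^3 - 582 annihilates α. By the rational root test, a rational root p/q (in lowest terms) of x^3 - 582 would satisfy p^3 = 582 q^3, forcing q = 1 and p^3 = 582; but 582 is not a perfect cube, contradiction. A monic cubic over Q with no rational root is irreducible (any nontrivial factorization would include a linear factor). Hence x^3 - 582 is the minimal polynomial of α, and in particular [Q(α):Q] = 3.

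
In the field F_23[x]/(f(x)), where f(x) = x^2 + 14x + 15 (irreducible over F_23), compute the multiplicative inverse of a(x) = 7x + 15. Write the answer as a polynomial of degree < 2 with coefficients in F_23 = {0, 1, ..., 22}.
a(x)^(-1) ≡ 19x + 15 (mod f(x))

Since f is irreducible over F_23, F_23[x]/(f) is a field and a(x) ≠ 0 has an inverse. Apply the extended Euclidean algorithm to f(x) and a(x) in F_23[x]: f(x) = (10x + 20)·a(x) + (14). The last nonzero remainder is the constant 14 = gcd(f, a) in F_23. Back-substituting through the division chain expresses 14 = s(x)·a(x) + t(x)·f(x) with s(x) ≡ 13x + 3 (mod f), so (13x + 3)·a(x) ≡ 14 (mod f). Multiplying by 14^(-1) ≡ 5 in F_23 gives a(x)^(-1) ≡ 5·(13x + 3) ≡ 19x + 15 (mod f). Check: (7x + 15)·(19x + 15) = 18x^2 + 22x + 18 ≡ 1 (mod x^2 + 14x + 15).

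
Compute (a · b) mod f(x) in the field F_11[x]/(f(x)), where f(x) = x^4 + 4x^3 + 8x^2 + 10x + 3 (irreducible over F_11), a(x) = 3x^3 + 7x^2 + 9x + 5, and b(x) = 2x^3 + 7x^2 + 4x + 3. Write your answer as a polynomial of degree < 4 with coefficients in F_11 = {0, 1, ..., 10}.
a · b ≡ 3x^3 + 2x^2 + x + 10 (mod f(x))

Multiply in F_11[x]: a(x)·b(x) = (3x^3 + 7x^2 + 9x + 5)·(2x^3 + 7x^2 + 4x + 3) = 6x^6 + 2x^5 + 2x^4 + 4x^2 + 3x + 4. This has degree ≥ 4, so divide by f(x) over F_11: 6x^6 + 2x^5 + 2x^4 + 4x^2 + 3x + 4 = (6x^2 + 9)·(x^4 + 4x^3 + 8x^2 + 10x + 3) + (3x^3 + 2x^2 + x + 10). Hence a·b ≡ 3x^3 + 2x^2 + x + 10 (mod f). (F_11[x]/(f) is a field with 11^4 = 14641 elements since f is irreducible of degree 4.)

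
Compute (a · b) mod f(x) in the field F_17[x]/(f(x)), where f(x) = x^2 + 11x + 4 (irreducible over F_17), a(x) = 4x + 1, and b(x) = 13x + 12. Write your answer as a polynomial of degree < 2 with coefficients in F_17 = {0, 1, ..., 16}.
a · b ≡ 16x + 8 (mod f(x))

Multiply in F_17[x]: a(x)·b(x) = (4x + 1)·(13x + 12) = x^2 + 10x + 12. This has degree ≥ 2, so divide by f(x) over F_17: x^2 + 10x + 12 = (1)·(x^2 + 11x + 4) + (16x + 8). Hence a·b ≡ 16x + 8 (mod f). (F_17[x]/(f) is a field with 17^2 = 289 elements since f is irreducible of degree 2.)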